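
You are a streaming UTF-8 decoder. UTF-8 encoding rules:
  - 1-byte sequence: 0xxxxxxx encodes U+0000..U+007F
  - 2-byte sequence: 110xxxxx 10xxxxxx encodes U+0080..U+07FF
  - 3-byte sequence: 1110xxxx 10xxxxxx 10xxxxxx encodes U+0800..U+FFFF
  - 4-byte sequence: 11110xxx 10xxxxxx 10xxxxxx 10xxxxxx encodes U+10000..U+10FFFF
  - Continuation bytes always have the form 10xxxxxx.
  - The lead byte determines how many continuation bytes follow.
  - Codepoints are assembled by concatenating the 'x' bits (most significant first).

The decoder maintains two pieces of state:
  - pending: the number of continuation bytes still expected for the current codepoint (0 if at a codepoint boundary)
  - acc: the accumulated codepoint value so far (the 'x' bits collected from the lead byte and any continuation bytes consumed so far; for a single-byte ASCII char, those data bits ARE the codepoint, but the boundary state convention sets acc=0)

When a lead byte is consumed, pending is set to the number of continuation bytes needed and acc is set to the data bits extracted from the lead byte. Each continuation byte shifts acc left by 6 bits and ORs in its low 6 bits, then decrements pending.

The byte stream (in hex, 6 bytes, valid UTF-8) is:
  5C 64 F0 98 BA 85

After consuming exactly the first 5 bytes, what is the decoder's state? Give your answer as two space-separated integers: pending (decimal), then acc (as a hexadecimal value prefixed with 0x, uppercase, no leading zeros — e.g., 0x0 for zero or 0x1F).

Answer: 1 0x63A

Derivation:
Byte[0]=5C: 1-byte. pending=0, acc=0x0
Byte[1]=64: 1-byte. pending=0, acc=0x0
Byte[2]=F0: 4-byte lead. pending=3, acc=0x0
Byte[3]=98: continuation. acc=(acc<<6)|0x18=0x18, pending=2
Byte[4]=BA: continuation. acc=(acc<<6)|0x3A=0x63A, pending=1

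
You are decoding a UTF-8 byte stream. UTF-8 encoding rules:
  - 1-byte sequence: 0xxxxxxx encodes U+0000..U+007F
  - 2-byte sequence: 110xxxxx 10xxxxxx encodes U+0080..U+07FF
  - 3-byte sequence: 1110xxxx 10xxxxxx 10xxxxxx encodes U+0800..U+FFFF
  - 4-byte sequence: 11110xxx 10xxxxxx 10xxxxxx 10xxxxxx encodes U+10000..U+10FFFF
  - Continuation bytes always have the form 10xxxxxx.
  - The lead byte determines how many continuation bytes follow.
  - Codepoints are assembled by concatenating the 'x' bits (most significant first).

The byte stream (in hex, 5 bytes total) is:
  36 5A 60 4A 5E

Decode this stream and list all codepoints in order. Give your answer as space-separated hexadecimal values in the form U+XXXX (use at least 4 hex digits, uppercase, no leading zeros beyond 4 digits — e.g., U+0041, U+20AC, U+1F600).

Answer: U+0036 U+005A U+0060 U+004A U+005E

Derivation:
Byte[0]=36: 1-byte ASCII. cp=U+0036
Byte[1]=5A: 1-byte ASCII. cp=U+005A
Byte[2]=60: 1-byte ASCII. cp=U+0060
Byte[3]=4A: 1-byte ASCII. cp=U+004A
Byte[4]=5E: 1-byte ASCII. cp=U+005E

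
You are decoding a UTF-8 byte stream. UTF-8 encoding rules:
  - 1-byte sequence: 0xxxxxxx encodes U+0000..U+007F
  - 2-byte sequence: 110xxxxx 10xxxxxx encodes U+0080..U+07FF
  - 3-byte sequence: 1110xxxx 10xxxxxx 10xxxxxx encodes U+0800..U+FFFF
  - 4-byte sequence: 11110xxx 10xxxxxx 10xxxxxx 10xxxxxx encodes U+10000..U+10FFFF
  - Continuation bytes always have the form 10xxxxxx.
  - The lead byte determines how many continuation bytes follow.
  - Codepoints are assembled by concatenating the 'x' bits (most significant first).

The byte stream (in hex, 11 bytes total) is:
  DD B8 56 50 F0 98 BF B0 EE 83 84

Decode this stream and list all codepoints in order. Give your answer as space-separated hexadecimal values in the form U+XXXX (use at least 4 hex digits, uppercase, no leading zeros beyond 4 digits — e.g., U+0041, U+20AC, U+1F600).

Byte[0]=DD: 2-byte lead, need 1 cont bytes. acc=0x1D
Byte[1]=B8: continuation. acc=(acc<<6)|0x38=0x778
Completed: cp=U+0778 (starts at byte 0)
Byte[2]=56: 1-byte ASCII. cp=U+0056
Byte[3]=50: 1-byte ASCII. cp=U+0050
Byte[4]=F0: 4-byte lead, need 3 cont bytes. acc=0x0
Byte[5]=98: continuation. acc=(acc<<6)|0x18=0x18
Byte[6]=BF: continuation. acc=(acc<<6)|0x3F=0x63F
Byte[7]=B0: continuation. acc=(acc<<6)|0x30=0x18FF0
Completed: cp=U+18FF0 (starts at byte 4)
Byte[8]=EE: 3-byte lead, need 2 cont bytes. acc=0xE
Byte[9]=83: continuation. acc=(acc<<6)|0x03=0x383
Byte[10]=84: continuation. acc=(acc<<6)|0x04=0xE0C4
Completed: cp=U+E0C4 (starts at byte 8)

Answer: U+0778 U+0056 U+0050 U+18FF0 U+E0C4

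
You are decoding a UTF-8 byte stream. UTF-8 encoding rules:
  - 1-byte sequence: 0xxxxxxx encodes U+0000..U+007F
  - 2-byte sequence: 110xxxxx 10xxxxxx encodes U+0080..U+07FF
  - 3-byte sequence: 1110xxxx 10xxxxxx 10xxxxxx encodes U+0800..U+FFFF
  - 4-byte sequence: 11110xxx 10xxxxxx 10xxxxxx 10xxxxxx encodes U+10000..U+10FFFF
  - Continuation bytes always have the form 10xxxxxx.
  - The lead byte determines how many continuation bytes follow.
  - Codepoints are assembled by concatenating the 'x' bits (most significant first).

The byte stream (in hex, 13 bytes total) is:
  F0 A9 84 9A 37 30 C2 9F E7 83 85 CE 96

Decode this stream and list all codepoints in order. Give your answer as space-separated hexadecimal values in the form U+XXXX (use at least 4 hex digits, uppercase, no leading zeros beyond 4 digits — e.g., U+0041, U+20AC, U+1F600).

Answer: U+2911A U+0037 U+0030 U+009F U+70C5 U+0396

Derivation:
Byte[0]=F0: 4-byte lead, need 3 cont bytes. acc=0x0
Byte[1]=A9: continuation. acc=(acc<<6)|0x29=0x29
Byte[2]=84: continuation. acc=(acc<<6)|0x04=0xA44
Byte[3]=9A: continuation. acc=(acc<<6)|0x1A=0x2911A
Completed: cp=U+2911A (starts at byte 0)
Byte[4]=37: 1-byte ASCII. cp=U+0037
Byte[5]=30: 1-byte ASCII. cp=U+0030
Byte[6]=C2: 2-byte lead, need 1 cont bytes. acc=0x2
Byte[7]=9F: continuation. acc=(acc<<6)|0x1F=0x9F
Completed: cp=U+009F (starts at byte 6)
Byte[8]=E7: 3-byte lead, need 2 cont bytes. acc=0x7
Byte[9]=83: continuation. acc=(acc<<6)|0x03=0x1C3
Byte[10]=85: continuation. acc=(acc<<6)|0x05=0x70C5
Completed: cp=U+70C5 (starts at byte 8)
Byte[11]=CE: 2-byte lead, need 1 cont bytes. acc=0xE
Byte[12]=96: continuation. acc=(acc<<6)|0x16=0x396
Completed: cp=U+0396 (starts at byte 11)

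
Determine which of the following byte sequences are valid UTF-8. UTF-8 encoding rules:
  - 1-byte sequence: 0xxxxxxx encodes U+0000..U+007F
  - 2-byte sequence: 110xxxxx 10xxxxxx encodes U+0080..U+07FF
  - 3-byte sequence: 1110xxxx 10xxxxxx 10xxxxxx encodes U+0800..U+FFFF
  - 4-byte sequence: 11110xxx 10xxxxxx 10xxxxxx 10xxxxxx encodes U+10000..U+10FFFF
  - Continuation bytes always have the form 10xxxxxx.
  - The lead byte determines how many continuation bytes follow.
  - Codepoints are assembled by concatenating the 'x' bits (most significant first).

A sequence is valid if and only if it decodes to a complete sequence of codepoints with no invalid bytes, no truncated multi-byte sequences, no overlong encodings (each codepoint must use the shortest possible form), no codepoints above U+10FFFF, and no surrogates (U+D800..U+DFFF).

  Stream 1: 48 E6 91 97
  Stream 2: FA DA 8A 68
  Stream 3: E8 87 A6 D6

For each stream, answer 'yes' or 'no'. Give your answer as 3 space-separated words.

Answer: yes no no

Derivation:
Stream 1: decodes cleanly. VALID
Stream 2: error at byte offset 0. INVALID
Stream 3: error at byte offset 4. INVALID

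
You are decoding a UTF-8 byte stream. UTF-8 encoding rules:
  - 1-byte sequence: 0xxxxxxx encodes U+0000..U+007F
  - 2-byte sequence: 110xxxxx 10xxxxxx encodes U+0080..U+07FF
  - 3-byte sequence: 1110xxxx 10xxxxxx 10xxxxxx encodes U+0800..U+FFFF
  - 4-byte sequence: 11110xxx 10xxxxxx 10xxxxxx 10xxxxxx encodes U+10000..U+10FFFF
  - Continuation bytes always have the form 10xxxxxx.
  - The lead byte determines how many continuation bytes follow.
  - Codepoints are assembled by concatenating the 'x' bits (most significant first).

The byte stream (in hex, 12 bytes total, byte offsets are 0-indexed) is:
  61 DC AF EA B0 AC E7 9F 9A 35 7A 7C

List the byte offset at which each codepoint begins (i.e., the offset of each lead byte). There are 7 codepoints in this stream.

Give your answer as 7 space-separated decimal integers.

Byte[0]=61: 1-byte ASCII. cp=U+0061
Byte[1]=DC: 2-byte lead, need 1 cont bytes. acc=0x1C
Byte[2]=AF: continuation. acc=(acc<<6)|0x2F=0x72F
Completed: cp=U+072F (starts at byte 1)
Byte[3]=EA: 3-byte lead, need 2 cont bytes. acc=0xA
Byte[4]=B0: continuation. acc=(acc<<6)|0x30=0x2B0
Byte[5]=AC: continuation. acc=(acc<<6)|0x2C=0xAC2C
Completed: cp=U+AC2C (starts at byte 3)
Byte[6]=E7: 3-byte lead, need 2 cont bytes. acc=0x7
Byte[7]=9F: continuation. acc=(acc<<6)|0x1F=0x1DF
Byte[8]=9A: continuation. acc=(acc<<6)|0x1A=0x77DA
Completed: cp=U+77DA (starts at byte 6)
Byte[9]=35: 1-byte ASCII. cp=U+0035
Byte[10]=7A: 1-byte ASCII. cp=U+007A
Byte[11]=7C: 1-byte ASCII. cp=U+007C

Answer: 0 1 3 6 9 10 11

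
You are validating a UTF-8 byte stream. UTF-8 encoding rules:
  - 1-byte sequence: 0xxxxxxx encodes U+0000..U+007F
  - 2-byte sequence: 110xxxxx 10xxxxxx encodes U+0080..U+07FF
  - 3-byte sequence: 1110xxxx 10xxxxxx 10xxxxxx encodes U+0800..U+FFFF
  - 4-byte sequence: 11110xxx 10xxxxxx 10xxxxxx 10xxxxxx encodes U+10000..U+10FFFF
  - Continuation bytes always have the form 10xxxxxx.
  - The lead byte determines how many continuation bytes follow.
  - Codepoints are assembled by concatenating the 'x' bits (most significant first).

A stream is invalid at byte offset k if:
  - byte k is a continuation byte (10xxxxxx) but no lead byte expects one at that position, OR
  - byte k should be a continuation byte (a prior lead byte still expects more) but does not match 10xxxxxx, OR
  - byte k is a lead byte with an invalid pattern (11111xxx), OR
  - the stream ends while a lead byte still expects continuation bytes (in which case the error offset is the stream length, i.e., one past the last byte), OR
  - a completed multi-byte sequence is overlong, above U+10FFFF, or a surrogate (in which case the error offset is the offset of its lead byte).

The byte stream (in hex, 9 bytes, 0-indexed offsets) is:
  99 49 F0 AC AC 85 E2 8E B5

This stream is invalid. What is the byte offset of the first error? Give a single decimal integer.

Answer: 0

Derivation:
Byte[0]=99: INVALID lead byte (not 0xxx/110x/1110/11110)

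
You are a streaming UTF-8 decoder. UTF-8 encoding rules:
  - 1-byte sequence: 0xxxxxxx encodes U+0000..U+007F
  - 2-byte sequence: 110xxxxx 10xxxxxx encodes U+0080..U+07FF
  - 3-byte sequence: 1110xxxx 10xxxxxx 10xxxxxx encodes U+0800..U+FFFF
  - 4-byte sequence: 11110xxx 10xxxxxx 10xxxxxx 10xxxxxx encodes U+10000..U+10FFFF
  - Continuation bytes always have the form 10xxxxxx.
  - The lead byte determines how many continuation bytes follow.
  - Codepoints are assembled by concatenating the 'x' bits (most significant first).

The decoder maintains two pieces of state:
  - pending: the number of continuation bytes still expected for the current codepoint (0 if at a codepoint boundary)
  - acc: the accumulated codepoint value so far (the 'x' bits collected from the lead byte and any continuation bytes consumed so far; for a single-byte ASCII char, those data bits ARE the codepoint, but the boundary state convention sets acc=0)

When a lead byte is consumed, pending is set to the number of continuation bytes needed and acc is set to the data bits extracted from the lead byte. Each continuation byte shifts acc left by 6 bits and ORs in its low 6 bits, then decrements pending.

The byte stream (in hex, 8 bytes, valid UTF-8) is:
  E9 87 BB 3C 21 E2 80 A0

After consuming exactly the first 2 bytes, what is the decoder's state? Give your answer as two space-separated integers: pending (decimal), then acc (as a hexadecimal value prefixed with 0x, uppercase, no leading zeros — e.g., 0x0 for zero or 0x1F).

Answer: 1 0x247

Derivation:
Byte[0]=E9: 3-byte lead. pending=2, acc=0x9
Byte[1]=87: continuation. acc=(acc<<6)|0x07=0x247, pending=1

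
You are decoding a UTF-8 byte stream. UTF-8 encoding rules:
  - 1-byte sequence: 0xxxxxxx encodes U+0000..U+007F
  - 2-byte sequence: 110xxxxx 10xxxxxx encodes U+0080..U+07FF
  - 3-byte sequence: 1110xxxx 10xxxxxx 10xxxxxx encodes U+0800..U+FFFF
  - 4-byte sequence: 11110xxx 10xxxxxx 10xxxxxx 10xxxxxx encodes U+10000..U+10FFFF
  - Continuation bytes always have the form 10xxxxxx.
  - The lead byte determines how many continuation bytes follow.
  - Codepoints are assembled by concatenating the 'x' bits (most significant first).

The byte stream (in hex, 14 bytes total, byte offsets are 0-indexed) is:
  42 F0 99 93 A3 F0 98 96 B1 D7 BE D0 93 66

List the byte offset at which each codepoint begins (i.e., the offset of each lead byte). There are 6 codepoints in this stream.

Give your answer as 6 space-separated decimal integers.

Answer: 0 1 5 9 11 13

Derivation:
Byte[0]=42: 1-byte ASCII. cp=U+0042
Byte[1]=F0: 4-byte lead, need 3 cont bytes. acc=0x0
Byte[2]=99: continuation. acc=(acc<<6)|0x19=0x19
Byte[3]=93: continuation. acc=(acc<<6)|0x13=0x653
Byte[4]=A3: continuation. acc=(acc<<6)|0x23=0x194E3
Completed: cp=U+194E3 (starts at byte 1)
Byte[5]=F0: 4-byte lead, need 3 cont bytes. acc=0x0
Byte[6]=98: continuation. acc=(acc<<6)|0x18=0x18
Byte[7]=96: continuation. acc=(acc<<6)|0x16=0x616
Byte[8]=B1: continuation. acc=(acc<<6)|0x31=0x185B1
Completed: cp=U+185B1 (starts at byte 5)
Byte[9]=D7: 2-byte lead, need 1 cont bytes. acc=0x17
Byte[10]=BE: continuation. acc=(acc<<6)|0x3E=0x5FE
Completed: cp=U+05FE (starts at byte 9)
Byte[11]=D0: 2-byte lead, need 1 cont bytes. acc=0x10
Byte[12]=93: continuation. acc=(acc<<6)|0x13=0x413
Completed: cp=U+0413 (starts at byte 11)
Byte[13]=66: 1-byte ASCII. cp=U+0066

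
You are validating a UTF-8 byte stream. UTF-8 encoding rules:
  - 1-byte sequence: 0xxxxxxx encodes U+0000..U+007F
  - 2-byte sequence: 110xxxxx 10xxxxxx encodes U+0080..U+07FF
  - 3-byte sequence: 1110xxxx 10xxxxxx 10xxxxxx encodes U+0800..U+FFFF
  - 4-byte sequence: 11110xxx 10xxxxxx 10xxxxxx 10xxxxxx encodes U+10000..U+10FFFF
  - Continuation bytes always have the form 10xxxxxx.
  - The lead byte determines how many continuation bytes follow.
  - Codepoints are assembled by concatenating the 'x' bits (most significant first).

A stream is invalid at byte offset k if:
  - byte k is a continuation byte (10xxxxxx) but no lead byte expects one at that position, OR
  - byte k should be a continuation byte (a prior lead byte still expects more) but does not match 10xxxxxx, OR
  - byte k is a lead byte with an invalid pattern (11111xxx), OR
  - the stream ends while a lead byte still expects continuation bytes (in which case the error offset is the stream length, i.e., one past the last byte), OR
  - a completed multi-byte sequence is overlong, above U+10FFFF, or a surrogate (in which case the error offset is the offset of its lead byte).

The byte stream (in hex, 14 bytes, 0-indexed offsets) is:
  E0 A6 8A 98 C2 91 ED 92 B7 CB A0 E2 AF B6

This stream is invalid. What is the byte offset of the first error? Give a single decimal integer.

Byte[0]=E0: 3-byte lead, need 2 cont bytes. acc=0x0
Byte[1]=A6: continuation. acc=(acc<<6)|0x26=0x26
Byte[2]=8A: continuation. acc=(acc<<6)|0x0A=0x98A
Completed: cp=U+098A (starts at byte 0)
Byte[3]=98: INVALID lead byte (not 0xxx/110x/1110/11110)

Answer: 3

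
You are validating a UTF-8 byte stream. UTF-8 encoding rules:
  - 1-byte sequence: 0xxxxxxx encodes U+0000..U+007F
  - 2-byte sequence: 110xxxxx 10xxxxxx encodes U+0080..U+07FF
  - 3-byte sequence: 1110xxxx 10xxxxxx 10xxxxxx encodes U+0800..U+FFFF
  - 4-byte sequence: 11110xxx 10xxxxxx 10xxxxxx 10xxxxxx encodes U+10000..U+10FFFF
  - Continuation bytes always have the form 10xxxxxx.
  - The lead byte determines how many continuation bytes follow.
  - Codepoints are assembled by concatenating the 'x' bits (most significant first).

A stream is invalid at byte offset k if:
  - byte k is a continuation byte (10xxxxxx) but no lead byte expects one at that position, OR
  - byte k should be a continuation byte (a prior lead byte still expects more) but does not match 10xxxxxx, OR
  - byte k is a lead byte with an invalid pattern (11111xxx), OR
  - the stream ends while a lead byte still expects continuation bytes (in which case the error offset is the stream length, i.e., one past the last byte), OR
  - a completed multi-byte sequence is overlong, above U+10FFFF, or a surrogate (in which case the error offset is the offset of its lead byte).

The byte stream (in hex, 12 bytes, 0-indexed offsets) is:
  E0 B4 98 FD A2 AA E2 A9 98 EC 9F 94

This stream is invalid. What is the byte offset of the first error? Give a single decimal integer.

Answer: 3

Derivation:
Byte[0]=E0: 3-byte lead, need 2 cont bytes. acc=0x0
Byte[1]=B4: continuation. acc=(acc<<6)|0x34=0x34
Byte[2]=98: continuation. acc=(acc<<6)|0x18=0xD18
Completed: cp=U+0D18 (starts at byte 0)
Byte[3]=FD: INVALID lead byte (not 0xxx/110x/1110/11110)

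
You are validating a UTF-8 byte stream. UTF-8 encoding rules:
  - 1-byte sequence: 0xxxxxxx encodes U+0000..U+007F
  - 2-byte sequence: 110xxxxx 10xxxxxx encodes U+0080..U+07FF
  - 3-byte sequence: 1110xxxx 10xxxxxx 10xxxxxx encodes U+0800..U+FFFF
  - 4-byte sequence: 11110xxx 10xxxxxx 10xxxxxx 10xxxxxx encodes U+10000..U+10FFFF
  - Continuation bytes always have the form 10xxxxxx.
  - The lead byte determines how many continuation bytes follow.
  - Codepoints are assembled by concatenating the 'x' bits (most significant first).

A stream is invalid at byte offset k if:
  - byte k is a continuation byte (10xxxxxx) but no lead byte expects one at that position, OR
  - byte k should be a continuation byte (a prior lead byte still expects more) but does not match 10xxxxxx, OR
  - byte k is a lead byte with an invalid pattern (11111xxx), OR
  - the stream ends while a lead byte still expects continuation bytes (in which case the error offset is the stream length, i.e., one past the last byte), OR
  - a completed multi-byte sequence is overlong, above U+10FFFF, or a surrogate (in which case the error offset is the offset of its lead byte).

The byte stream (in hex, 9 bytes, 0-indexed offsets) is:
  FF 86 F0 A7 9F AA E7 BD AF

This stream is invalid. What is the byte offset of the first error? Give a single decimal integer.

Byte[0]=FF: INVALID lead byte (not 0xxx/110x/1110/11110)

Answer: 0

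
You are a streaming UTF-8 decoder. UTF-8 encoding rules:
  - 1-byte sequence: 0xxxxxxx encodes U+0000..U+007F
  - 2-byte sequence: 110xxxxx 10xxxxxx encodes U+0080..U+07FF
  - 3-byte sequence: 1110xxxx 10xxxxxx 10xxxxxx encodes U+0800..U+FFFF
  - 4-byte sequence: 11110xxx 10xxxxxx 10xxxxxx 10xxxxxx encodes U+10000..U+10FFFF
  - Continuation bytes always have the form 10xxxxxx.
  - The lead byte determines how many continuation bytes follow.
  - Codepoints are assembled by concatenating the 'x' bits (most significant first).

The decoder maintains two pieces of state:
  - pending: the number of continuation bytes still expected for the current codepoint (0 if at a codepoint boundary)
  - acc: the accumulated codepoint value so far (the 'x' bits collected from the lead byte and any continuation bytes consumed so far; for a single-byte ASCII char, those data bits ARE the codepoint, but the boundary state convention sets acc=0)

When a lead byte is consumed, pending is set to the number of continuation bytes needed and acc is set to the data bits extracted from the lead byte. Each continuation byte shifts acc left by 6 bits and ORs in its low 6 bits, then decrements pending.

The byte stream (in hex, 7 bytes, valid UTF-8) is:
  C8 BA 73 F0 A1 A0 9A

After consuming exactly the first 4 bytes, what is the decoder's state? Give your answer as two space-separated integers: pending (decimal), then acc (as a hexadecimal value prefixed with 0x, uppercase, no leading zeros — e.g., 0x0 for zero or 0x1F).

Answer: 3 0x0

Derivation:
Byte[0]=C8: 2-byte lead. pending=1, acc=0x8
Byte[1]=BA: continuation. acc=(acc<<6)|0x3A=0x23A, pending=0
Byte[2]=73: 1-byte. pending=0, acc=0x0
Byte[3]=F0: 4-byte lead. pending=3, acc=0x0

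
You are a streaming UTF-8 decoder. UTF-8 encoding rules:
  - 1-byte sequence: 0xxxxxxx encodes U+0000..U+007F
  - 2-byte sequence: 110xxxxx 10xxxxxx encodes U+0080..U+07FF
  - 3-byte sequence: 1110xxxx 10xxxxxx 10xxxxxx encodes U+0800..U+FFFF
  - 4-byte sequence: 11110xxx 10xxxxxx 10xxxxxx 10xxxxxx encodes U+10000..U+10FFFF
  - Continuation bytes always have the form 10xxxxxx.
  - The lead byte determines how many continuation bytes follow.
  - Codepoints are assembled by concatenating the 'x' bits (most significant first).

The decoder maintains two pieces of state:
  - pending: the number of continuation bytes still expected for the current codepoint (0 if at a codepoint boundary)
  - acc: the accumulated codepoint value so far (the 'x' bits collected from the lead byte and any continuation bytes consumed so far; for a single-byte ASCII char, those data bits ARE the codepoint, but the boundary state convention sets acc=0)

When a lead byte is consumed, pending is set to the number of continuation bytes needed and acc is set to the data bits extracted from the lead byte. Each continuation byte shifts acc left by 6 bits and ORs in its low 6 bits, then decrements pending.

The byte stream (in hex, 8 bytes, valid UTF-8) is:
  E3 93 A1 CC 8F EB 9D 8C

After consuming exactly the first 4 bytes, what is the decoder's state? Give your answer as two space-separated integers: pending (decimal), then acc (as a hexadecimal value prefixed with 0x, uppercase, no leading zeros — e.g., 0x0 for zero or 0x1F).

Answer: 1 0xC

Derivation:
Byte[0]=E3: 3-byte lead. pending=2, acc=0x3
Byte[1]=93: continuation. acc=(acc<<6)|0x13=0xD3, pending=1
Byte[2]=A1: continuation. acc=(acc<<6)|0x21=0x34E1, pending=0
Byte[3]=CC: 2-byte lead. pending=1, acc=0xC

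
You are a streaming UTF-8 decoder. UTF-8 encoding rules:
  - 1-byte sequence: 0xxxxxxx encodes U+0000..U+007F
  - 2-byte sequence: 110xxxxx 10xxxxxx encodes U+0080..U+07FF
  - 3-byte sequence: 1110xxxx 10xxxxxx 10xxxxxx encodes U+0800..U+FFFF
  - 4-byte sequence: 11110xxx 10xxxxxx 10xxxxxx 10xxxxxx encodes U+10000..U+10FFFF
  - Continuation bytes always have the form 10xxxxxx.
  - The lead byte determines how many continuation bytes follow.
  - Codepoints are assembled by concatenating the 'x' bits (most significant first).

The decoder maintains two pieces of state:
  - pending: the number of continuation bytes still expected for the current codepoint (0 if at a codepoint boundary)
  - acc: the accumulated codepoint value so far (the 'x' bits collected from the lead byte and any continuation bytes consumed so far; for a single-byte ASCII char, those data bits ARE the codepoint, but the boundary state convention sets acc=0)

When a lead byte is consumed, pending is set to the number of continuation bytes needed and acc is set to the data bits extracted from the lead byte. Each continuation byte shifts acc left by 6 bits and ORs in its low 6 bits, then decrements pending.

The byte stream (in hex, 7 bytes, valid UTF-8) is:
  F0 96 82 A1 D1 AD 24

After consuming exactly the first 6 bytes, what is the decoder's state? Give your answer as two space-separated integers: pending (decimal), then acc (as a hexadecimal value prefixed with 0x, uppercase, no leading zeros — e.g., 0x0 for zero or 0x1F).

Answer: 0 0x46D

Derivation:
Byte[0]=F0: 4-byte lead. pending=3, acc=0x0
Byte[1]=96: continuation. acc=(acc<<6)|0x16=0x16, pending=2
Byte[2]=82: continuation. acc=(acc<<6)|0x02=0x582, pending=1
Byte[3]=A1: continuation. acc=(acc<<6)|0x21=0x160A1, pending=0
Byte[4]=D1: 2-byte lead. pending=1, acc=0x11
Byte[5]=AD: continuation. acc=(acc<<6)|0x2D=0x46D, pending=0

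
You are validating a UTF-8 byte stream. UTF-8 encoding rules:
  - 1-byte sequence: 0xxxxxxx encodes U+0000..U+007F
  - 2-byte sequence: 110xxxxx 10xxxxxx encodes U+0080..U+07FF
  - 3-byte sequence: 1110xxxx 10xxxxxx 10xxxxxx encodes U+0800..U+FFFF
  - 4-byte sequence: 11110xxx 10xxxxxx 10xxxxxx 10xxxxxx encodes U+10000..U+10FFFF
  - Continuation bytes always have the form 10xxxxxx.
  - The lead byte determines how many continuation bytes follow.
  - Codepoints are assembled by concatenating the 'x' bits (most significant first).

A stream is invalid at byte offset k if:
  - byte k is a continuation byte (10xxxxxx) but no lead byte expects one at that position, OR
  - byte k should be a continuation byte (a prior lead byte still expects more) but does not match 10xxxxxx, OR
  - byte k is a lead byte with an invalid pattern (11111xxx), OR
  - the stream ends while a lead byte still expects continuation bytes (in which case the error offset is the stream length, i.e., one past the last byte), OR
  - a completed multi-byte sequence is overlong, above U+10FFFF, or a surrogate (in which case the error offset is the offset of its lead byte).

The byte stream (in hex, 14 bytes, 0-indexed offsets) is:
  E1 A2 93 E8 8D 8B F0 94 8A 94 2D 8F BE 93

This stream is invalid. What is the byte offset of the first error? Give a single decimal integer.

Answer: 11

Derivation:
Byte[0]=E1: 3-byte lead, need 2 cont bytes. acc=0x1
Byte[1]=A2: continuation. acc=(acc<<6)|0x22=0x62
Byte[2]=93: continuation. acc=(acc<<6)|0x13=0x1893
Completed: cp=U+1893 (starts at byte 0)
Byte[3]=E8: 3-byte lead, need 2 cont bytes. acc=0x8
Byte[4]=8D: continuation. acc=(acc<<6)|0x0D=0x20D
Byte[5]=8B: continuation. acc=(acc<<6)|0x0B=0x834B
Completed: cp=U+834B (starts at byte 3)
Byte[6]=F0: 4-byte lead, need 3 cont bytes. acc=0x0
Byte[7]=94: continuation. acc=(acc<<6)|0x14=0x14
Byte[8]=8A: continuation. acc=(acc<<6)|0x0A=0x50A
Byte[9]=94: continuation. acc=(acc<<6)|0x14=0x14294
Completed: cp=U+14294 (starts at byte 6)
Byte[10]=2D: 1-byte ASCII. cp=U+002D
Byte[11]=8F: INVALID lead byte (not 0xxx/110x/1110/11110)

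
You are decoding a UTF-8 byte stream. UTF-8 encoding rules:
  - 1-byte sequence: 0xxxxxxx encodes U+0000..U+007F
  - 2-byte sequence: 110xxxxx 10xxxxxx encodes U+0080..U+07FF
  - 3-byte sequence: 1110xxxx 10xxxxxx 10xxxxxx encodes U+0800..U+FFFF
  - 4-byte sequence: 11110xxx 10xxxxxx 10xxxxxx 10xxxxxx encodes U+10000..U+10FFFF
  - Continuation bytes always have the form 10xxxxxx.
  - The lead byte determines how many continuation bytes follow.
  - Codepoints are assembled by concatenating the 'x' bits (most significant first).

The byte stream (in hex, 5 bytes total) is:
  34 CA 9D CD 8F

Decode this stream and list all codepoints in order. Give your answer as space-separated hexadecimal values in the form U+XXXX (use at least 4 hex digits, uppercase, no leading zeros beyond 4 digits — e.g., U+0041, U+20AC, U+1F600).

Byte[0]=34: 1-byte ASCII. cp=U+0034
Byte[1]=CA: 2-byte lead, need 1 cont bytes. acc=0xA
Byte[2]=9D: continuation. acc=(acc<<6)|0x1D=0x29D
Completed: cp=U+029D (starts at byte 1)
Byte[3]=CD: 2-byte lead, need 1 cont bytes. acc=0xD
Byte[4]=8F: continuation. acc=(acc<<6)|0x0F=0x34F
Completed: cp=U+034F (starts at byte 3)

Answer: U+0034 U+029D U+034F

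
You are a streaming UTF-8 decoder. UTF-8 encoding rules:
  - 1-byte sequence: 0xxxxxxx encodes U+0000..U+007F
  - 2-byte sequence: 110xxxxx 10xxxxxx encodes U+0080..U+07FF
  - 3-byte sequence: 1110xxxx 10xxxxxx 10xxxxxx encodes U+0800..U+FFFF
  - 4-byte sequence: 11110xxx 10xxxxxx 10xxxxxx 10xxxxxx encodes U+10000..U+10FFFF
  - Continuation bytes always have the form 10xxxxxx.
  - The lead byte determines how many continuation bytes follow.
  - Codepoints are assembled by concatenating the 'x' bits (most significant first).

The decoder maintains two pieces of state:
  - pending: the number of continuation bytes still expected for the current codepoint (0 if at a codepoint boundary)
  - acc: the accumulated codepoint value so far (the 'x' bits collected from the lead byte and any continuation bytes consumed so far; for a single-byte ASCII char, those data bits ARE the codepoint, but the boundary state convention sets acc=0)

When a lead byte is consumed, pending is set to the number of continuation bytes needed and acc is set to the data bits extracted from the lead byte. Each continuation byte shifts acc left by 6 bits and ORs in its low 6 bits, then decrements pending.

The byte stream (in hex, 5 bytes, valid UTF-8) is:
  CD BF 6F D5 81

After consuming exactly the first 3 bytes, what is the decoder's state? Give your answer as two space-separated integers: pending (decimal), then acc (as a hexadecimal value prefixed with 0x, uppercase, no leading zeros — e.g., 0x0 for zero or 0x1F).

Answer: 0 0x0

Derivation:
Byte[0]=CD: 2-byte lead. pending=1, acc=0xD
Byte[1]=BF: continuation. acc=(acc<<6)|0x3F=0x37F, pending=0
Byte[2]=6F: 1-byte. pending=0, acc=0x0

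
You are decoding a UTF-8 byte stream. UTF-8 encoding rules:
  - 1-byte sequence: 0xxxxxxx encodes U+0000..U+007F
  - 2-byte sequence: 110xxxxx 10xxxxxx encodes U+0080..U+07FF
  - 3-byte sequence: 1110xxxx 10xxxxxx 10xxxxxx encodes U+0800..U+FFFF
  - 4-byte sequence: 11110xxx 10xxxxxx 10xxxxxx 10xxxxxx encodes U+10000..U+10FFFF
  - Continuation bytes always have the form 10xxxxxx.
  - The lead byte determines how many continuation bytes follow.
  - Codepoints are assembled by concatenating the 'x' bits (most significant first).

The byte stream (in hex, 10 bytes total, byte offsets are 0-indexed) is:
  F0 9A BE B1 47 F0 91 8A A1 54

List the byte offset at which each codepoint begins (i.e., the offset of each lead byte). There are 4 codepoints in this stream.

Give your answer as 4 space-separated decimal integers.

Answer: 0 4 5 9

Derivation:
Byte[0]=F0: 4-byte lead, need 3 cont bytes. acc=0x0
Byte[1]=9A: continuation. acc=(acc<<6)|0x1A=0x1A
Byte[2]=BE: continuation. acc=(acc<<6)|0x3E=0x6BE
Byte[3]=B1: continuation. acc=(acc<<6)|0x31=0x1AFB1
Completed: cp=U+1AFB1 (starts at byte 0)
Byte[4]=47: 1-byte ASCII. cp=U+0047
Byte[5]=F0: 4-byte lead, need 3 cont bytes. acc=0x0
Byte[6]=91: continuation. acc=(acc<<6)|0x11=0x11
Byte[7]=8A: continuation. acc=(acc<<6)|0x0A=0x44A
Byte[8]=A1: continuation. acc=(acc<<6)|0x21=0x112A1
Completed: cp=U+112A1 (starts at byte 5)
Byte[9]=54: 1-byte ASCII. cp=U+0054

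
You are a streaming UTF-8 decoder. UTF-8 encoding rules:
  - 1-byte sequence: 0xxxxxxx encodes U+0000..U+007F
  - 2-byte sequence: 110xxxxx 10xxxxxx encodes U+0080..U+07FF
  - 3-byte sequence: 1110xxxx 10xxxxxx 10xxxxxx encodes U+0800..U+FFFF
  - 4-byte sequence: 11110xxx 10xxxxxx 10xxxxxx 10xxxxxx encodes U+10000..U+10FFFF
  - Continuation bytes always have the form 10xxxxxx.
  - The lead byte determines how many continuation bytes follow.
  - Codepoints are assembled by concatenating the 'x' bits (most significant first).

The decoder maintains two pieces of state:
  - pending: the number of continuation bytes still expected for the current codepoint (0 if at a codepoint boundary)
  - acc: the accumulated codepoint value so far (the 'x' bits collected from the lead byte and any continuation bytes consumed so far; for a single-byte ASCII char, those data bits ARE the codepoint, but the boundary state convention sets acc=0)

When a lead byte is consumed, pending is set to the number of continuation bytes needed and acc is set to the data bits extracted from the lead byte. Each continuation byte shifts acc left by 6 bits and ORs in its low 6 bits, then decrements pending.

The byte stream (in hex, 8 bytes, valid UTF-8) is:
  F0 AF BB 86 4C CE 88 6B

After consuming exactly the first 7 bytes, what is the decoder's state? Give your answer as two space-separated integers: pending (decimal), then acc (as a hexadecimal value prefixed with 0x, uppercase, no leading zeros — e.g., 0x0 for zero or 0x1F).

Byte[0]=F0: 4-byte lead. pending=3, acc=0x0
Byte[1]=AF: continuation. acc=(acc<<6)|0x2F=0x2F, pending=2
Byte[2]=BB: continuation. acc=(acc<<6)|0x3B=0xBFB, pending=1
Byte[3]=86: continuation. acc=(acc<<6)|0x06=0x2FEC6, pending=0
Byte[4]=4C: 1-byte. pending=0, acc=0x0
Byte[5]=CE: 2-byte lead. pending=1, acc=0xE
Byte[6]=88: continuation. acc=(acc<<6)|0x08=0x388, pending=0

Answer: 0 0x388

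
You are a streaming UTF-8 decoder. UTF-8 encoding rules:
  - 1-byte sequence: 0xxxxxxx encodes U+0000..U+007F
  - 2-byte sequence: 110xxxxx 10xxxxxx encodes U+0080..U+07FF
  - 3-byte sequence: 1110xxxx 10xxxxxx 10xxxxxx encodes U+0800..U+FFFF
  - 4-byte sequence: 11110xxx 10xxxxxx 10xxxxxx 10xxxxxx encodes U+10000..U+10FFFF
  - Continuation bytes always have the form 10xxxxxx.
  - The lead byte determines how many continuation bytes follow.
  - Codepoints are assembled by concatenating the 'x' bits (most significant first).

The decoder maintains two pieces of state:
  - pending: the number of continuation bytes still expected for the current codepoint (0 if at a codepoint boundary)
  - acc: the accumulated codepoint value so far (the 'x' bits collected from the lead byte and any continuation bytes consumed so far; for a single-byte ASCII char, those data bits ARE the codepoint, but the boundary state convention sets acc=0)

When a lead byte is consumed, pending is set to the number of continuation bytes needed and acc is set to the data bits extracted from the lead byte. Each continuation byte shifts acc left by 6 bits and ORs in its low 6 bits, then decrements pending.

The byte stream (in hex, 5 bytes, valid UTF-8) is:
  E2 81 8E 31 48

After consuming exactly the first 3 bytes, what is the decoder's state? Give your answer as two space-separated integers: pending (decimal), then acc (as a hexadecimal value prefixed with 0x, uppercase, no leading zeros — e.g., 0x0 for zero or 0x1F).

Byte[0]=E2: 3-byte lead. pending=2, acc=0x2
Byte[1]=81: continuation. acc=(acc<<6)|0x01=0x81, pending=1
Byte[2]=8E: continuation. acc=(acc<<6)|0x0E=0x204E, pending=0

Answer: 0 0x204E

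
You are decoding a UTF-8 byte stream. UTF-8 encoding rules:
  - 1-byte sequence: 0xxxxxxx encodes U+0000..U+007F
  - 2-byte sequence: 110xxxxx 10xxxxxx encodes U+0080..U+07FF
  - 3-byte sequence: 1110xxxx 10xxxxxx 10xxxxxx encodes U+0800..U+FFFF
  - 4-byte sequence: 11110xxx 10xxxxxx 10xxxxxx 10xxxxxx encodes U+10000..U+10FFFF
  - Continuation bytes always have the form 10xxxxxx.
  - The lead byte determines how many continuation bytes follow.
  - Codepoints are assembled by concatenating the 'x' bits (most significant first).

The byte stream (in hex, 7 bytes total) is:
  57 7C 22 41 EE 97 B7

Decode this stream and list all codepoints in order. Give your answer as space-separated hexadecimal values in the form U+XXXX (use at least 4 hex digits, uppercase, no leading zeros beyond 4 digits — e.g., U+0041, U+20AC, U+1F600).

Byte[0]=57: 1-byte ASCII. cp=U+0057
Byte[1]=7C: 1-byte ASCII. cp=U+007C
Byte[2]=22: 1-byte ASCII. cp=U+0022
Byte[3]=41: 1-byte ASCII. cp=U+0041
Byte[4]=EE: 3-byte lead, need 2 cont bytes. acc=0xE
Byte[5]=97: continuation. acc=(acc<<6)|0x17=0x397
Byte[6]=B7: continuation. acc=(acc<<6)|0x37=0xE5F7
Completed: cp=U+E5F7 (starts at byte 4)

Answer: U+0057 U+007C U+0022 U+0041 U+E5F7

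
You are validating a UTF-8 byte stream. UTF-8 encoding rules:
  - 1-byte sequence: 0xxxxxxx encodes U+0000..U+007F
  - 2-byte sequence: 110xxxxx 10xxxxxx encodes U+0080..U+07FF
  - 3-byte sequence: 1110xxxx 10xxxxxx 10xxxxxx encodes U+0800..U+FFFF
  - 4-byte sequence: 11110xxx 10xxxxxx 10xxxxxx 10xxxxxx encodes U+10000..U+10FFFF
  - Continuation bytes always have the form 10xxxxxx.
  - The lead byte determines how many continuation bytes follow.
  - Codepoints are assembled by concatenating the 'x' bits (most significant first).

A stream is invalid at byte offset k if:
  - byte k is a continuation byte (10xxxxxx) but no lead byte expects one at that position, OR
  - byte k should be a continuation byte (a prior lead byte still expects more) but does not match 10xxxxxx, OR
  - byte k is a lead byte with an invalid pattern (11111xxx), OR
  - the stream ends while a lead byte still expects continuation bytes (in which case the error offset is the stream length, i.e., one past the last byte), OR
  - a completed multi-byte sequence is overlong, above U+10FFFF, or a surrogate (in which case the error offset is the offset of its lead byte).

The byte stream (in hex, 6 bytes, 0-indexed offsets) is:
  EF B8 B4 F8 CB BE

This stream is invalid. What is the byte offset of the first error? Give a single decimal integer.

Answer: 3

Derivation:
Byte[0]=EF: 3-byte lead, need 2 cont bytes. acc=0xF
Byte[1]=B8: continuation. acc=(acc<<6)|0x38=0x3F8
Byte[2]=B4: continuation. acc=(acc<<6)|0x34=0xFE34
Completed: cp=U+FE34 (starts at byte 0)
Byte[3]=F8: INVALID lead byte (not 0xxx/110x/1110/11110)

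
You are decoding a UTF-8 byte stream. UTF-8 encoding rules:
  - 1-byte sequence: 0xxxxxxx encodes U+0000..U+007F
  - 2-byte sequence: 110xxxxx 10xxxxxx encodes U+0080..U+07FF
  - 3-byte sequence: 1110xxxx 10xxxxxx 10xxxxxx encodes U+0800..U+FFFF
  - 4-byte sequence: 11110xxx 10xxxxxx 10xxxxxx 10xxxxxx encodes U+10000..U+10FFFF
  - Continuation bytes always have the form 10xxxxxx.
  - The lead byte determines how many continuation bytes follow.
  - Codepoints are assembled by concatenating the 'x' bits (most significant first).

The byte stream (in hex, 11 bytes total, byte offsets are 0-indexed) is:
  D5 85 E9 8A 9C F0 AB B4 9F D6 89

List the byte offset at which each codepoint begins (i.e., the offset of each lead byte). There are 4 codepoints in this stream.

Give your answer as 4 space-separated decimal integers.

Byte[0]=D5: 2-byte lead, need 1 cont bytes. acc=0x15
Byte[1]=85: continuation. acc=(acc<<6)|0x05=0x545
Completed: cp=U+0545 (starts at byte 0)
Byte[2]=E9: 3-byte lead, need 2 cont bytes. acc=0x9
Byte[3]=8A: continuation. acc=(acc<<6)|0x0A=0x24A
Byte[4]=9C: continuation. acc=(acc<<6)|0x1C=0x929C
Completed: cp=U+929C (starts at byte 2)
Byte[5]=F0: 4-byte lead, need 3 cont bytes. acc=0x0
Byte[6]=AB: continuation. acc=(acc<<6)|0x2B=0x2B
Byte[7]=B4: continuation. acc=(acc<<6)|0x34=0xAF4
Byte[8]=9F: continuation. acc=(acc<<6)|0x1F=0x2BD1F
Completed: cp=U+2BD1F (starts at byte 5)
Byte[9]=D6: 2-byte lead, need 1 cont bytes. acc=0x16
Byte[10]=89: continuation. acc=(acc<<6)|0x09=0x589
Completed: cp=U+0589 (starts at byte 9)

Answer: 0 2 5 9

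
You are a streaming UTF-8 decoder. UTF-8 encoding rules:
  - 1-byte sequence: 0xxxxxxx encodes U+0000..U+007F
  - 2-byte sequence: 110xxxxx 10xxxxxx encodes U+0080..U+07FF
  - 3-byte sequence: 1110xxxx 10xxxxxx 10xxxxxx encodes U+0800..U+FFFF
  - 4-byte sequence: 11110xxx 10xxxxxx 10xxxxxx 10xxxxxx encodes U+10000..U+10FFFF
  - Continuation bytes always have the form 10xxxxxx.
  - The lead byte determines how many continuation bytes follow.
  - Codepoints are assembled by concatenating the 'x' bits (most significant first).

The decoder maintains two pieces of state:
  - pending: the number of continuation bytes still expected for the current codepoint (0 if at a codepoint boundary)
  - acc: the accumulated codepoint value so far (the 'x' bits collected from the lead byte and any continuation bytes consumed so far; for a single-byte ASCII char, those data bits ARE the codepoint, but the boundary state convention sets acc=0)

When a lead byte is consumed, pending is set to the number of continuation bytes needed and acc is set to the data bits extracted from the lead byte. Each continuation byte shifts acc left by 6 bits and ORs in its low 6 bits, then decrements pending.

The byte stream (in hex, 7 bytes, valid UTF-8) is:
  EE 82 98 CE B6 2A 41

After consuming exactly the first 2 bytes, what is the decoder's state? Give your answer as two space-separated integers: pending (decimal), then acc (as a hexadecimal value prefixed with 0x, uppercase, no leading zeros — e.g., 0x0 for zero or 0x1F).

Byte[0]=EE: 3-byte lead. pending=2, acc=0xE
Byte[1]=82: continuation. acc=(acc<<6)|0x02=0x382, pending=1

Answer: 1 0x382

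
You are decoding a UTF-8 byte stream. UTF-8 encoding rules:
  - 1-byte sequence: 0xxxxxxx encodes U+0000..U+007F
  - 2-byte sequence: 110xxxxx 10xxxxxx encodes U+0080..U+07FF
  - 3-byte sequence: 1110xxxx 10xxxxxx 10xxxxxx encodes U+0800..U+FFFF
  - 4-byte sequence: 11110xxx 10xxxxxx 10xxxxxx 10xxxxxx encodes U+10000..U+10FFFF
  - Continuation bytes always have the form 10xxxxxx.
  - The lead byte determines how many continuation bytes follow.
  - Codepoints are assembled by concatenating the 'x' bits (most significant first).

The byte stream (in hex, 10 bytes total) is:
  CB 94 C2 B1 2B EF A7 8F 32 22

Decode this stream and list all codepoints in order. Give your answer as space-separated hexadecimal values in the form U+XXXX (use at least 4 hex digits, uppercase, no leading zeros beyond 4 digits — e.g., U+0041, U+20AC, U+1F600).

Answer: U+02D4 U+00B1 U+002B U+F9CF U+0032 U+0022

Derivation:
Byte[0]=CB: 2-byte lead, need 1 cont bytes. acc=0xB
Byte[1]=94: continuation. acc=(acc<<6)|0x14=0x2D4
Completed: cp=U+02D4 (starts at byte 0)
Byte[2]=C2: 2-byte lead, need 1 cont bytes. acc=0x2
Byte[3]=B1: continuation. acc=(acc<<6)|0x31=0xB1
Completed: cp=U+00B1 (starts at byte 2)
Byte[4]=2B: 1-byte ASCII. cp=U+002B
Byte[5]=EF: 3-byte lead, need 2 cont bytes. acc=0xF
Byte[6]=A7: continuation. acc=(acc<<6)|0x27=0x3E7
Byte[7]=8F: continuation. acc=(acc<<6)|0x0F=0xF9CF
Completed: cp=U+F9CF (starts at byte 5)
Byte[8]=32: 1-byte ASCII. cp=U+0032
Byte[9]=22: 1-byte ASCII. cp=U+0022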